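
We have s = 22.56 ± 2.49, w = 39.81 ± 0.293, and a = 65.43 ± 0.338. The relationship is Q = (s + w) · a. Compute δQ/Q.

Let u = s + w = 62.37. δu = √(δs² + δw²) = √(6.20 + 0.0858) = 2.51, so δu/u = 0.0402.
Q is then a monomial in u, a:
δQ/Q = √((δu/u)² + (1·δa/a)²) = √(0.00162 + 2.67e-05) = 0.0405

0.0405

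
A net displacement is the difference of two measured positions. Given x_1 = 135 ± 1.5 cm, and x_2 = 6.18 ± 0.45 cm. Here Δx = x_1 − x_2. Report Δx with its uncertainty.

129 ± 1.57 cm

Absolute uncertainties add in quadrature for a linear combination:
  (δx_1)² = 2.25;  (δx_2)² = 0.203
δΔx = √(2.45) = 1.57 cm
Δx = 129 cm.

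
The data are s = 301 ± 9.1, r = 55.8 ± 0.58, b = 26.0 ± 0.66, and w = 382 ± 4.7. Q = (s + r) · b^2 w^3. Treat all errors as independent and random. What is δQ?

9.11e+11

Let u = s + r = 357. δu = √(δs² + δr²) = √(82.8 + 0.336) = 9.12, so δu/u = 0.0256.
Q is then a monomial in u, b, w:
δQ/Q = √((δu/u)² + (2·δb/b)² + (3·δw/w)²) = √(0.000653 + 0.00258 + 0.00136) = 0.0678
Q = 1.34e+13, so δQ = 0.0678 × 1.34e+13 = 9.11e+11.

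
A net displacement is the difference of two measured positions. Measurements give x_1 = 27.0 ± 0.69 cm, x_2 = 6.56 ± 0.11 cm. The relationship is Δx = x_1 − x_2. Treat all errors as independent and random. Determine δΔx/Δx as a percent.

3.42%

Δx is a linear combination, so absolute uncertainties add in quadrature:
  (δx_1)² = 0.476;  (δx_2)² = 0.0121
δΔx = √(0.488) = 0.699 cm
Δx = 20.4 cm, so δΔx/Δx = 0.699/20.4 = 0.0342.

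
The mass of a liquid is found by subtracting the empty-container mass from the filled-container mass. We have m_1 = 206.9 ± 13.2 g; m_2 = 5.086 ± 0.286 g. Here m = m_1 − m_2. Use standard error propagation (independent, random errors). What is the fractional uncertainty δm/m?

0.0654

Absolute uncertainties add in quadrature for a linear combination:
  (δm_1)² = 174;  (δm_2)² = 0.0818
δm = √(174) = 13.2 g
m = 201.8 g, so δm/m = 13.2/201.8 = 0.0654.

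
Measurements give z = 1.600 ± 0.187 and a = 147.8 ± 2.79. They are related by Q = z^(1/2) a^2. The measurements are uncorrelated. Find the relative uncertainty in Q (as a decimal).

Q is a product of powers, so relative uncertainties combine in quadrature:
  (½·δz/z)² = (0.5×0.117)² = 0.00341;  (2·δa/a)² = (2×0.0189)² = 0.00143
δQ/Q = √(0.00484) = 0.0696

0.0696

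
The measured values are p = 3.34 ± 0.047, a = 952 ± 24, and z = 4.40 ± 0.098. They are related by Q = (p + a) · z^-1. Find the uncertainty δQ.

Let u = p + a = 955. δu = √(δp² + δa²) = √(0.00221 + 576) = 24.0, so δu/u = 0.0251.
Q is then a monomial in u, z:
δQ/Q = √((δu/u)² + (-1·δz/z)²) = √(0.000631 + 0.000496) = 0.0336
Q = 217, so δQ = 0.0336 × 217 = 7.29.

7.29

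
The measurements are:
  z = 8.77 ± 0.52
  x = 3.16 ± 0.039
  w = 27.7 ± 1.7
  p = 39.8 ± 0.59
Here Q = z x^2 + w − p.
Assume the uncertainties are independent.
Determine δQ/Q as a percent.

7.82%

Let h = z·x^2 = 87.6. δh/h = √((1·δz/z)² + (2·δx/x)²) = √(0.00352 + 0.000609) = 0.0642, so δh = 5.62.
Q = h + w − p: δQ = √(δh² + δw² + δp²) = √(31.6 + 2.89 + 0.348) = 5.91
Q = 75.5, so δQ/Q = 5.91/75.5 = 0.0782.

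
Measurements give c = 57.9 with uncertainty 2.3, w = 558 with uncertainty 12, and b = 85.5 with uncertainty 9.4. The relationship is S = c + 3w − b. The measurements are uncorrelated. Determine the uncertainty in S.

Sums and differences: (δS)² = Σ (cᵢ δxᵢ)².
  (δc)² = 5.29;  (3·δw)² = 1300;  (δb)² = 88.4
δS = √(1390) = 37.3

37.3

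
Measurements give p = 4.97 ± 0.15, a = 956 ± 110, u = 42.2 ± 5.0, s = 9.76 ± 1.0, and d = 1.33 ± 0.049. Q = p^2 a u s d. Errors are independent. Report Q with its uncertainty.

Q is a product of powers, so relative uncertainties combine in quadrature:
  (2·δp/p)² = (2×0.0302)² = 0.00364;  (1·δa/a)² = (1×0.115)² = 0.0132;  (1·δu/u)² = (1×0.118)² = 0.0140;  (1·δs/s)² = (1×0.102)² = 0.0105;  (1·δd/d)² = (1×0.0368)² = 0.00136
δQ/Q = √(0.0428) = 0.207
Q = 1.29e+07, so δQ = 0.207 × 1.29e+07 = 2.68e+06.

(1.29 ± 0.268) × 10^7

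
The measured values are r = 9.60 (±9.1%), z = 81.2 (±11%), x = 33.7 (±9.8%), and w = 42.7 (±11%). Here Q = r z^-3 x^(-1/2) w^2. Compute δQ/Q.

Since Q is a product/quotient, work with relative uncertainties:
  (1·δr/r)² = (1×0.0910)² = 0.00828;  (-3·δz/z)² = (-3×0.110)² = 0.109;  (−½·δx/x)² = (-0.5×0.0980)² = 0.00240;  (2·δw/w)² = (2×0.110)² = 0.0484
δQ/Q = √(0.168) = 0.410

0.410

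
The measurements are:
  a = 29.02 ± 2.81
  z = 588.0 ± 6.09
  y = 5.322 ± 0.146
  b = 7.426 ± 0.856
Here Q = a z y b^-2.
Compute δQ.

Relative error in a monomial: (δQ/Q)² = Σ (nᵢ · δxᵢ/xᵢ)².
  (1·δa/a)² = (1×0.0968)² = 0.00938;  (1·δz/z)² = (1×0.0104)² = 0.000107;  (1·δy/y)² = (1×0.0274)² = 0.000753;  (-2·δb/b)² = (-2×0.115)² = 0.0531
δQ/Q = √(0.0634) = 0.252
Q = 1647, so δQ = 0.252 × 1647 = 415.

415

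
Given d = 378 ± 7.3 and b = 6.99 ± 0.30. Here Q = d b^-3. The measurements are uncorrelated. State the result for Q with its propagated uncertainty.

For a monomial Q ∝ d, b^-3, fractional errors add in quadrature:
  (1·δd/d)² = (1×0.0193)² = 0.000373;  (-3·δb/b)² = (-3×0.0429)² = 0.0166
δQ/Q = √(0.0170) = 0.130
Q = 1.11, so δQ = 0.130 × 1.11 = 0.144.

1.11 ± 0.144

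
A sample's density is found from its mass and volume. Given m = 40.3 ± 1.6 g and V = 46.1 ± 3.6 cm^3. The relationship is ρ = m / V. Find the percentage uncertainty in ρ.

Since ρ is a product/quotient, work with relative uncertainties:
  (1·δm/m)² = (1×0.0397)² = 0.00158;  (-1·δV/V)² = (-1×0.0781)² = 0.00610
δρ/ρ = √(0.00767) = 0.0876

8.76%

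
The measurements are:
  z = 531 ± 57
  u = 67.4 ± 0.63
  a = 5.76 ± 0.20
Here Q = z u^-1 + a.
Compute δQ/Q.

0.0639

Let p = z·u^-1 = 7.88. δp/p = √((1·δz/z)² + (-1·δu/u)²) = √(0.0115 + 8.74e-05) = 0.108, so δp = 0.849.
Q = p + a: δQ = √(δp² + δa²) = √(0.721 + 0.0400) = 0.872
Q = 13.6, so δQ/Q = 0.872/13.6 = 0.0639.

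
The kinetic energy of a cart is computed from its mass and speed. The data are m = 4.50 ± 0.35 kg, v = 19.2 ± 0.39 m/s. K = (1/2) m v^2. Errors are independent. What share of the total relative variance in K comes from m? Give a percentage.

78.6%

(δK/K)² = (1·δm/m)² + (2·δv/v)²
  m term: (1×0.0778)² = 0.00605
  v term: (2×0.0203)² = 0.00165
Total = 0.00770. Share from m = 0.00605/0.00770 = 0.786.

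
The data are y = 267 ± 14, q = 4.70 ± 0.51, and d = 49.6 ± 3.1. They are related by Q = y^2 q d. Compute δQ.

2.71e+06

Since Q is a product/quotient, work with relative uncertainties:
  (2·δy/y)² = (2×0.0524)² = 0.0110;  (1·δq/q)² = (1×0.109)² = 0.0118;  (1·δd/d)² = (1×0.0625)² = 0.00391
δQ/Q = √(0.0267) = 0.163
Q = 1.66e+07, so δQ = 0.163 × 1.66e+07 = 2.71e+06.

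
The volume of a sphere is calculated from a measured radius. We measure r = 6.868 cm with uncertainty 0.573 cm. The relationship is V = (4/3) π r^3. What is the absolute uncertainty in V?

V ∝ r^3, so δV/V = |3| · δr/r = 3 × 0.0834 = 0.250.
V = 1357 cm^3, so δV = 0.250 × 1357 = 340 cm^3.

340 cm^3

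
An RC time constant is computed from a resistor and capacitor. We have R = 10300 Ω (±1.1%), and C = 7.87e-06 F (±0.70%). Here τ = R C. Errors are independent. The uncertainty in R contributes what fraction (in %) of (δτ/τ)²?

(δτ/τ)² = (1·δR/R)² + (1·δC/C)²
  R term: (1×0.0110)² = 0.000121
  C term: (1×0.00700)² = 4.9e-05
Total = 0.000170. Share from R = 0.000121/0.000170 = 0.712.

71.2%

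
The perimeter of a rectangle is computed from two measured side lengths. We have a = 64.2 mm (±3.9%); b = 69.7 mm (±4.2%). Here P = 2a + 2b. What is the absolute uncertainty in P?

7.70 mm

Each term contributes (cᵢ δxᵢ)² to (δP)²:
  (2·δa)² = 25.1;  (2·δb)² = 34.3
δP = √(59.4) = 7.70 mm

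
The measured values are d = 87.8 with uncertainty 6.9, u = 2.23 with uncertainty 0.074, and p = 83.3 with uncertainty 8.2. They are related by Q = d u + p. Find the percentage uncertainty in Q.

Let w = d·u = 196. δw/w = √((1·δd/d)² + (1·δu/u)²) = √(0.00618 + 0.00110) = 0.0853, so δw = 16.7.
Q = w + p: δQ = √(δw² + δp²) = √(279 + 67.2) = 18.6
Q = 279, so δQ/Q = 18.6/279 = 0.0667.

6.67%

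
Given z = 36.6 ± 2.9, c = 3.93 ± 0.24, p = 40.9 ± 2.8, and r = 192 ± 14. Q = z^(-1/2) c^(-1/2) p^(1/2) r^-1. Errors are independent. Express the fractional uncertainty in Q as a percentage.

9.48%

Each factor contributes (exponent × relative error)² to (δQ/Q)²:
  (−½·δz/z)² = (-0.5×0.0792)² = 0.00157;  (−½·δc/c)² = (-0.5×0.0611)² = 0.000932;  (½·δp/p)² = (0.5×0.0685)² = 0.00117;  (-1·δr/r)² = (-1×0.0729)² = 0.00532
δQ/Q = √(0.00899) = 0.0948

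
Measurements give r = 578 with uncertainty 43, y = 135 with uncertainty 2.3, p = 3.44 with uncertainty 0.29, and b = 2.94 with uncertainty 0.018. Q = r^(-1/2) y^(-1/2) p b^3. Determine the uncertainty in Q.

For a monomial Q ∝ r^(-1/2), y^(-1/2), p, b^3, fractional errors add in quadrature:
  (−½·δr/r)² = (-0.5×0.0744)² = 0.00138;  (−½·δy/y)² = (-0.5×0.0170)² = 7.26e-05;  (1·δp/p)² = (1×0.0843)² = 0.00711;  (3·δb/b)² = (3×0.00612)² = 0.000337
δQ/Q = √(0.00890) = 0.0943
Q = 0.313, so δQ = 0.0943 × 0.313 = 0.0295.

0.0295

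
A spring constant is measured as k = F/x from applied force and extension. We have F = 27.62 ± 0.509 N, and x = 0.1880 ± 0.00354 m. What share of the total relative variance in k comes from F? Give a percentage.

(δk/k)² = (1·δF/F)² + (-1·δx/x)²
  F term: (1×0.0184)² = 0.000340
  x term: (-1×0.0188)² = 0.000355
Total = 0.000694. Share from F = 0.000340/0.000694 = 0.489.

48.9%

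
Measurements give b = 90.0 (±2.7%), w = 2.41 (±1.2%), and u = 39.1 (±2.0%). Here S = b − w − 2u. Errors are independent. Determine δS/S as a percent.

30.8%

Each term contributes (cᵢ δxᵢ)² to (δS)²:
  (δb)² = 5.90;  (δw)² = 0.000836;  (2·δu)² = 2.45
δS = √(8.35) = 2.89
S = 9.39, so δS/S = 2.89/9.39 = 0.308.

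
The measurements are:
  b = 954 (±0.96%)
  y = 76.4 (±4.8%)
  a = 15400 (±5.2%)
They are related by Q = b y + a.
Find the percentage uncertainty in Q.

Let p = b·y = 72900. δp/p = √((1·δb/b)² + (1·δy/y)²) = √(9.22e-05 + 0.00230) = 0.0490, so δp = 3570.
Q = p + a: δQ = √(δp² + δa²) = √(1.27e+07 + 6.41e+05) = 3660
Q = 88300, so δQ/Q = 3660/88300 = 0.0414.

4.14%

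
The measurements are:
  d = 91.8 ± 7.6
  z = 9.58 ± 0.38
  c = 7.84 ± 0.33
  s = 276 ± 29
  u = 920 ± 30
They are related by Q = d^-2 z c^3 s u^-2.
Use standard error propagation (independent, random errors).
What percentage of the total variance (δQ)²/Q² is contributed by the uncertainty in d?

45.5%

(δQ/Q)² = (-2·δd/d)² + (1·δz/z)² + (3·δc/c)² + (1·δs/s)² + (-2·δu/u)²
  d term: (-2×0.0828)² = 0.0274
  z term: (1×0.0397)² = 0.00157
  c term: (3×0.0421)² = 0.0159
  s term: (1×0.105)² = 0.0110
  u term: (-2×0.0326)² = 0.00425
Total = 0.0602. Share from d = 0.0274/0.0602 = 0.455.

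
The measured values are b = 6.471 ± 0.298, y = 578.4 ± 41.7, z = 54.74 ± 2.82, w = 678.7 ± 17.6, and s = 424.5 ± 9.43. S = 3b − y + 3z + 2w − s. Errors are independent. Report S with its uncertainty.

Each term contributes (cᵢ δxᵢ)² to (δS)²:
  (3·δb)² = 0.799;  (δy)² = 1740;  (3·δz)² = 71.6;  (2·δw)² = 1240;  (δs)² = 88.9
δS = √(3140) = 56.0
S = 538.1.

538.1 ± 56.0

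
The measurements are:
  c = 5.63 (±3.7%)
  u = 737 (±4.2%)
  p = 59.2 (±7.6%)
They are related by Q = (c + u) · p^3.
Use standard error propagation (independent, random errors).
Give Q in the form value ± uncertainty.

Let w = c + u = 743. δw = √(δc² + δu²) = √(0.0434 + 958) = 31.0, so δw/w = 0.0417.
Q is then a monomial in w, p:
δQ/Q = √((δw/w)² + (3·δp/p)²) = √(0.00174 + 0.0520) = 0.232
Q = 1.54e+08, so δQ = 0.232 × 1.54e+08 = 3.57e+07.

(1.54 ± 0.357) × 10^8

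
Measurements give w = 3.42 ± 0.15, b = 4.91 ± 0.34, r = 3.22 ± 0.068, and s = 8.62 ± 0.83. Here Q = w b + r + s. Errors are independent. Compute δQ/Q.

0.0562

Let p = w·b = 16.8. δp/p = √((1·δw/w)² + (1·δb/b)²) = √(0.00192 + 0.00480) = 0.0820, so δp = 1.38.
Q = p + r + s: δQ = √(δp² + δr² + δs²) = √(1.89 + 0.00462 + 0.689) = 1.61
Q = 28.6, so δQ/Q = 1.61/28.6 = 0.0562.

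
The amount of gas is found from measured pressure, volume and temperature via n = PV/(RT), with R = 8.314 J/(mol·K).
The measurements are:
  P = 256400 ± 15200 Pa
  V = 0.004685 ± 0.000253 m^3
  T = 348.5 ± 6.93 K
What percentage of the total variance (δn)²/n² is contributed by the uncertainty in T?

5.79%

(δn/n)² = (1·δP/P)² + (1·δV/V)² + (-1·δT/T)²
  P term: (1×0.0593)² = 0.00351
  V term: (1×0.0540)² = 0.00292
  T term: (-1×0.0199)² = 0.000395
Total = 0.00683. Share from T = 0.000395/0.00683 = 0.0579.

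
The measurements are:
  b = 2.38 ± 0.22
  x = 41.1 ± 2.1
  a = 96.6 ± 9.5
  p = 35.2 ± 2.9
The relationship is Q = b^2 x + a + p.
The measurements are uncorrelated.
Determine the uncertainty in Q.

45.7

Let w = b^2·x = 233. δw/w = √((2·δb/b)² + (1·δx/x)²) = √(0.0342 + 0.00261) = 0.192, so δw = 44.7.
Q = w + a + p: δQ = √(δw² + δa² + δp²) = √(1990 + 90.2 + 8.41) = 45.7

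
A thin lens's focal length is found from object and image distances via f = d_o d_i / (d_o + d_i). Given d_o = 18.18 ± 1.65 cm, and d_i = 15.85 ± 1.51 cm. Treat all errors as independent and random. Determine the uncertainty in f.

0.560 cm

∂f/∂d_o = (d_i/(d_o+d_i))² = 0.217;  ∂f/∂d_i = (d_o/(d_o+d_i))² = 0.285
δf = √((∂f/∂d_o · δd_o)² + (∂f/∂d_i · δd_i)²) = √(0.128 + 0.186) = 0.560 cm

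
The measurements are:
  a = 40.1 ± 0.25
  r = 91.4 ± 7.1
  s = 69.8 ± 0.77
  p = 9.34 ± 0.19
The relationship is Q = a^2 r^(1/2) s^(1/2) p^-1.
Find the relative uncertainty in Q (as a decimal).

0.0459

Each factor contributes (exponent × relative error)² to (δQ/Q)²:
  (2·δa/a)² = (2×0.00623)² = 0.000155;  (½·δr/r)² = (0.5×0.0777)² = 0.00151;  (½·δs/s)² = (0.5×0.0110)² = 3.04e-05;  (-1·δp/p)² = (-1×0.0203)² = 0.000414
δQ/Q = √(0.00211) = 0.0459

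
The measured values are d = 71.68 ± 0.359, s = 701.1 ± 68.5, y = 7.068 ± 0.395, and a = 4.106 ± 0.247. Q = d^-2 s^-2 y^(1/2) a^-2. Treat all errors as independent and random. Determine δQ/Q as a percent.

23.1%

Q is a product of powers, so relative uncertainties combine in quadrature:
  (-2·δd/d)² = (-2×0.00501)² = 0.000100;  (-2·δs/s)² = (-2×0.0977)² = 0.0382;  (½·δy/y)² = (0.5×0.0559)² = 0.000781;  (-2·δa/a)² = (-2×0.0602)² = 0.0145
δQ/Q = √(0.0535) = 0.231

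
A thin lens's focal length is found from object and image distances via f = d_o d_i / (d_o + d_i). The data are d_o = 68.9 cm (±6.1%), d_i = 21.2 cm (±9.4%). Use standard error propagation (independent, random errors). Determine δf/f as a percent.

∂f/∂d_o = (d_i/(d_o+d_i))² = 0.0554;  ∂f/∂d_i = (d_o/(d_o+d_i))² = 0.585
δf = √((∂f/∂d_o · δd_o)² + (∂f/∂d_i · δd_i)²) = √(0.0541 + 1.36) = 1.19 cm
f = 16.2 cm, so δf/f = 1.19/16.2 = 0.0733.

7.33%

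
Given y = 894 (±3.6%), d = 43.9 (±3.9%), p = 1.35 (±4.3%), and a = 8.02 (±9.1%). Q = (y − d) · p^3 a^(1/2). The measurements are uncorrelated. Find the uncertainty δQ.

841

Let u = y − d = 850. δu = √(δy² + δd²) = √(1040 + 2.93) = 32.2, so δu/u = 0.0379.
Q is then a monomial in u, p, a:
δQ/Q = √((δu/u)² + (3·δp/p)² + (½·δa/a)²) = √(0.00144 + 0.0166 + 0.00207) = 0.142
Q = 5920, so δQ = 0.142 × 5920 = 841.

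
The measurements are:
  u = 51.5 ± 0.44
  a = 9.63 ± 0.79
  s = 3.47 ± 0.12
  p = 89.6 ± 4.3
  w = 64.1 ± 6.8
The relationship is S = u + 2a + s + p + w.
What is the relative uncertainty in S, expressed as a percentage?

3.60%

Absolute uncertainties add in quadrature for a linear combination:
  (δu)² = 0.194;  (2·δa)² = 2.50;  (δs)² = 0.0144;  (δp)² = 18.5;  (δw)² = 46.2
δS = √(67.4) = 8.21
S = 228, so δS/S = 8.21/228 = 0.0360.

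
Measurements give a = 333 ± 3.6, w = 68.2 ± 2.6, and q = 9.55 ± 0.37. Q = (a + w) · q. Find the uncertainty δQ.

154

Let u = a + w = 401. δu = √(δa² + δw²) = √(13.0 + 6.76) = 4.44, so δu/u = 0.0111.
Q is then a monomial in u, q:
δQ/Q = √((δu/u)² + (1·δq/q)²) = √(0.000123 + 0.00150) = 0.0403
Q = 3830, so δQ = 0.0403 × 3830 = 154.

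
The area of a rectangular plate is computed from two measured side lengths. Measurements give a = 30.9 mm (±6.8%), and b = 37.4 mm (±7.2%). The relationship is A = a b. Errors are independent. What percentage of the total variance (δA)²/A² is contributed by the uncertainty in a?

47.1%

(δA/A)² = (1·δa/a)² + (1·δb/b)²
  a term: (1×0.0680)² = 0.00462
  b term: (1×0.0720)² = 0.00518
Total = 0.00981. Share from a = 0.00462/0.00981 = 0.471.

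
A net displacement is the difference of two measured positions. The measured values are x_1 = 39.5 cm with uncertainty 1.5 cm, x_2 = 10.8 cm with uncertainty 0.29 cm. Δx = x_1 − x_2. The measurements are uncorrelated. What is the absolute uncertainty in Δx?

1.53 cm

Δx is a linear combination, so absolute uncertainties add in quadrature:
  (δx_1)² = 2.25;  (δx_2)² = 0.0841
δΔx = √(2.33) = 1.53 cm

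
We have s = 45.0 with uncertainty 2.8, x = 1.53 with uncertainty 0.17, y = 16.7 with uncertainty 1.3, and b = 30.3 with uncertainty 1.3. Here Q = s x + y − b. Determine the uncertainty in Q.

Let p = s·x = 68.8. δp/p = √((1·δs/s)² + (1·δx/x)²) = √(0.00387 + 0.0123) = 0.127, so δp = 8.77.
Q = p + y − b: δQ = √(δp² + δy² + δb²) = √(76.9 + 1.69 + 1.69) = 8.96

8.96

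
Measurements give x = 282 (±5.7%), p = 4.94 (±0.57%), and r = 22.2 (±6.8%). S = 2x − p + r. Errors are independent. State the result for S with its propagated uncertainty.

Absolute uncertainties add in quadrature for a linear combination:
  (2·δx)² = 1030;  (δp)² = 0.000793;  (δr)² = 2.28
δS = √(1040) = 32.2
S = 581.

581 ± 32.2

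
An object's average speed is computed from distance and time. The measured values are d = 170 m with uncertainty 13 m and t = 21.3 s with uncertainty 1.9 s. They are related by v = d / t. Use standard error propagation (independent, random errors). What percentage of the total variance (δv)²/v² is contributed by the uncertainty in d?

42.4%

(δv/v)² = (1·δd/d)² + (-1·δt/t)²
  d term: (1×0.0765)² = 0.00585
  t term: (-1×0.0892)² = 0.00796
Total = 0.0138. Share from d = 0.00585/0.0138 = 0.424.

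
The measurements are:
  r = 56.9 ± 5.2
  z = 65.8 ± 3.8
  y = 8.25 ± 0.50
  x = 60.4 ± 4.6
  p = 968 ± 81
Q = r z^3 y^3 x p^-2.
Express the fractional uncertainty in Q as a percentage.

32.4%

Q is a product of powers, so relative uncertainties combine in quadrature:
  (1·δr/r)² = (1×0.0914)² = 0.00835;  (3·δz/z)² = (3×0.0578)² = 0.0300;  (3·δy/y)² = (3×0.0606)² = 0.0331;  (1·δx/x)² = (1×0.0762)² = 0.00580;  (-2·δp/p)² = (-2×0.0837)² = 0.0280
δQ/Q = √(0.105) = 0.324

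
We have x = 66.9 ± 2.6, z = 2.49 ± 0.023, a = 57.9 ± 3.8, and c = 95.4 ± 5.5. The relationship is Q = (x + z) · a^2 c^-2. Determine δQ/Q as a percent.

Let u = x + z = 69.4. δu = √(δx² + δz²) = √(6.76 + 0.000529) = 2.60, so δu/u = 0.0375.
Q is then a monomial in u, a, c:
δQ/Q = √((δu/u)² + (2·δa/a)² + (-2·δc/c)²) = √(0.00140 + 0.0172 + 0.0133) = 0.179

17.9%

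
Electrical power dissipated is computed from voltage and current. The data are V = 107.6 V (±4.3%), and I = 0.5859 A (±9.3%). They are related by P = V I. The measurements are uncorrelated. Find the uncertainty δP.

Products/powers → add relative errors in quadrature, weighted by exponent:
  (1·δV/V)² = (1×0.0430)² = 0.00185;  (1·δI/I)² = (1×0.0930)² = 0.00865
δP/P = √(0.0105) = 0.102
P = 63.04 W, so δP = 0.102 × 63.04 = 6.46 W.

6.46 W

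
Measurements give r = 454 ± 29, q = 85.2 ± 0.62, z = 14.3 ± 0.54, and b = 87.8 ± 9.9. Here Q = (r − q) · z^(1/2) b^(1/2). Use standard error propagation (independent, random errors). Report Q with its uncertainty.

Let u = r − q = 369. δu = √(δr² + δq²) = √(841 + 0.384) = 29.0, so δu/u = 0.0787.
Q is then a monomial in u, z, b:
δQ/Q = √((δu/u)² + (½·δz/z)² + (½·δb/b)²) = √(0.00619 + 0.000356 + 0.00318) = 0.0986
Q = 13100, so δQ = 0.0986 × 13100 = 1290.

13100 ± 1290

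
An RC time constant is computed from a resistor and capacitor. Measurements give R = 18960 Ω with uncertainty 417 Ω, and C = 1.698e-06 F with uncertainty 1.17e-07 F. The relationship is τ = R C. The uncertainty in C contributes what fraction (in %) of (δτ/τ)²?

(δτ/τ)² = (1·δR/R)² + (1·δC/C)²
  R term: (1×0.0220)² = 0.000484
  C term: (1×0.0689)² = 0.00475
Total = 0.00523. Share from C = 0.00475/0.00523 = 0.908.

90.8%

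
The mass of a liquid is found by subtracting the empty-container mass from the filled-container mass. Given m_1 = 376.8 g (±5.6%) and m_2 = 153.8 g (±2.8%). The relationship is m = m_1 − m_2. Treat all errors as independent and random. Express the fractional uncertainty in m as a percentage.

9.66%

Each term contributes (cᵢ δxᵢ)² to (δm)²:
  (δm_1)² = 445;  (δm_2)² = 18.5
δm = √(464) = 21.5 g
m = 223.0 g, so δm/m = 21.5/223.0 = 0.0966.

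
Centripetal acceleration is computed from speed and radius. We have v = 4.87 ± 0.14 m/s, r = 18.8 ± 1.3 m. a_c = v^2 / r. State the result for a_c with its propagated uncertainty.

1.26 ± 0.113 m/s^2

Since a_c is a product/quotient, work with relative uncertainties:
  (2·δv/v)² = (2×0.0287)² = 0.00331;  (-1·δr/r)² = (-1×0.0691)² = 0.00478
δa_c/a_c = √(0.00809) = 0.0899
a_c = 1.26 m/s^2, so δa_c = 0.0899 × 1.26 = 0.113 m/s^2.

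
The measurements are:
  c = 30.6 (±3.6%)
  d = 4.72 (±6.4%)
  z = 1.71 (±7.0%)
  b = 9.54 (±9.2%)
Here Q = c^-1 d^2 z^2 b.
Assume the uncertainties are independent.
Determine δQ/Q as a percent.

21.4%

Q is a product of powers, so relative uncertainties combine in quadrature:
  (-1·δc/c)² = (-1×0.0360)² = 0.00130;  (2·δd/d)² = (2×0.0640)² = 0.0164;  (2·δz/z)² = (2×0.0700)² = 0.0196;  (1·δb/b)² = (1×0.0920)² = 0.00846
δQ/Q = √(0.0457) = 0.214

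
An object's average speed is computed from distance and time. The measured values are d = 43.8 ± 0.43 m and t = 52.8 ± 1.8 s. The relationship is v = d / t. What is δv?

0.0294 m/s

Relative error in a monomial: (δv/v)² = Σ (nᵢ · δxᵢ/xᵢ)².
  (1·δd/d)² = (1×0.00982)² = 9.64e-05;  (-1·δt/t)² = (-1×0.0341)² = 0.00116
δv/v = √(0.00126) = 0.0355
v = 0.830 m/s, so δv = 0.0355 × 0.830 = 0.0294 m/s.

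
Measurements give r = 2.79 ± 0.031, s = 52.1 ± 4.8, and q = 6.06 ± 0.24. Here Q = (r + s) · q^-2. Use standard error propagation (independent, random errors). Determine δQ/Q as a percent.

Let u = r + s = 54.9. δu = √(δr² + δs²) = √(0.000961 + 23.0) = 4.80, so δu/u = 0.0874.
Q is then a monomial in u, q:
δQ/Q = √((δu/u)² + (-2·δq/q)²) = √(0.00765 + 0.00627) = 0.118

11.8%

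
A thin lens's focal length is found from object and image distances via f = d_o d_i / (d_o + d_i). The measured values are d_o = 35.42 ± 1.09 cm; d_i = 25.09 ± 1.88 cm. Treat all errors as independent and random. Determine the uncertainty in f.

0.671 cm

∂f/∂d_o = (d_i/(d_o+d_i))² = 0.172;  ∂f/∂d_i = (d_o/(d_o+d_i))² = 0.343
δf = √((∂f/∂d_o · δd_o)² + (∂f/∂d_i · δd_i)²) = √(0.0351 + 0.415) = 0.671 cm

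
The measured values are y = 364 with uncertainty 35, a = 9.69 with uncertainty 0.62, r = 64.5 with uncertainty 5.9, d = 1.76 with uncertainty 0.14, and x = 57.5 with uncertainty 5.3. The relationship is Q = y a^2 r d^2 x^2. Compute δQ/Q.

Products/powers → add relative errors in quadrature, weighted by exponent:
  (1·δy/y)² = (1×0.0962)² = 0.00925;  (2·δa/a)² = (2×0.0640)² = 0.0164;  (1·δr/r)² = (1×0.0915)² = 0.00837;  (2·δd/d)² = (2×0.0795)² = 0.0253;  (2·δx/x)² = (2×0.0922)² = 0.0340
δQ/Q = √(0.0933) = 0.305

0.305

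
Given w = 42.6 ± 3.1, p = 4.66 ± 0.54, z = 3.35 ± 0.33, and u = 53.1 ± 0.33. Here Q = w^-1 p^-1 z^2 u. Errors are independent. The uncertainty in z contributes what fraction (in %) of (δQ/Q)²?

(δQ/Q)² = (-1·δw/w)² + (-1·δp/p)² + (2·δz/z)² + (1·δu/u)²
  w term: (-1×0.0728)² = 0.00530
  p term: (-1×0.116)² = 0.0134
  z term: (2×0.0985)² = 0.0388
  u term: (1×0.00621)² = 3.86e-05
Total = 0.0576. Share from z = 0.0388/0.0576 = 0.674.

67.4%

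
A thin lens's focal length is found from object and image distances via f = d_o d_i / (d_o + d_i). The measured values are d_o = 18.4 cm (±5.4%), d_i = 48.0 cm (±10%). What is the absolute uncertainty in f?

∂f/∂d_o = (d_i/(d_o+d_i))² = 0.523;  ∂f/∂d_i = (d_o/(d_o+d_i))² = 0.0768
δf = √((∂f/∂d_o · δd_o)² + (∂f/∂d_i · δd_i)²) = √(0.270 + 0.136) = 0.637 cm

0.637 cm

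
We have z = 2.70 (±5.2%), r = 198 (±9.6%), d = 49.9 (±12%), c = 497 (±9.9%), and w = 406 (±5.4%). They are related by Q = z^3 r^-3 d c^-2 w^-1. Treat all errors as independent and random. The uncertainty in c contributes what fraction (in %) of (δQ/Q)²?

23.9%

(δQ/Q)² = (3·δz/z)² + (-3·δr/r)² + (1·δd/d)² + (-2·δc/c)² + (-1·δw/w)²
  z term: (3×0.0520)² = 0.0243
  r term: (-3×0.0960)² = 0.0829
  d term: (1×0.120)² = 0.0144
  c term: (-2×0.0990)² = 0.0392
  w term: (-1×0.0540)² = 0.00292
Total = 0.164. Share from c = 0.0392/0.164 = 0.239.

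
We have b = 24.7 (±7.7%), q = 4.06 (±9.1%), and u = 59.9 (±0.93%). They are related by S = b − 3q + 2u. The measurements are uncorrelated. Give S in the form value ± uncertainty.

S is a linear combination, so absolute uncertainties add in quadrature:
  (δb)² = 3.62;  (3·δq)² = 1.23;  (2·δu)² = 1.24
δS = √(6.09) = 2.47
S = 132.

132 ± 2.47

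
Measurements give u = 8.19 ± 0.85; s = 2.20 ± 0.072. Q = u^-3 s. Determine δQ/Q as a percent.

31.3%

Since Q is a product/quotient, work with relative uncertainties:
  (-3·δu/u)² = (-3×0.104)² = 0.0969;  (1·δs/s)² = (1×0.0327)² = 0.00107
δQ/Q = √(0.0980) = 0.313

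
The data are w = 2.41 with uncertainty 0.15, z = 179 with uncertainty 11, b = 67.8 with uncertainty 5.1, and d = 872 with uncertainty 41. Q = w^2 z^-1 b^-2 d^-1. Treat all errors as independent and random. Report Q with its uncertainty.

Products/powers → add relative errors in quadrature, weighted by exponent:
  (2·δw/w)² = (2×0.0622)² = 0.0155;  (-1·δz/z)² = (-1×0.0615)² = 0.00378;  (-2·δb/b)² = (-2×0.0752)² = 0.0226;  (-1·δd/d)² = (-1×0.0470)² = 0.00221
δQ/Q = √(0.0441) = 0.210
Q = 8.09e-09, so δQ = 0.210 × 8.09e-09 = 1.7e-09.

(8.09 ± 1.70) × 10^-9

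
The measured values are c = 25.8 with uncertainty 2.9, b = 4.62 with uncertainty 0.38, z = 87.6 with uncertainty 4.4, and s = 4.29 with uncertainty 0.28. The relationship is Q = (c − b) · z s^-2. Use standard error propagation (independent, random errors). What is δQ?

Let u = c − b = 21.2. δu = √(δc² + δb²) = √(8.41 + 0.144) = 2.92, so δu/u = 0.138.
Q is then a monomial in u, z, s:
δQ/Q = √((δu/u)² + (1·δz/z)² + (-2·δs/s)²) = √(0.0191 + 0.00252 + 0.0170) = 0.197
Q = 101, so δQ = 0.197 × 101 = 19.8.

19.8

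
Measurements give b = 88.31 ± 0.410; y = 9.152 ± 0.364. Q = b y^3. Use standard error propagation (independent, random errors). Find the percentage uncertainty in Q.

11.9%

Q is a product of powers, so relative uncertainties combine in quadrature:
  (1·δb/b)² = (1×0.00464)² = 2.16e-05;  (3·δy/y)² = (3×0.0398)² = 0.0142
δQ/Q = √(0.0143) = 0.119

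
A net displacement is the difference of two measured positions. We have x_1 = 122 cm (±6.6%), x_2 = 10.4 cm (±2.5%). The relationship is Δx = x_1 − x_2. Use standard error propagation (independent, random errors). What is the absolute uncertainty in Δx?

Each term contributes (cᵢ δxᵢ)² to (δΔx)²:
  (δx_1)² = 64.8;  (δx_2)² = 0.0676
δΔx = √(64.9) = 8.06 cm

8.06 cm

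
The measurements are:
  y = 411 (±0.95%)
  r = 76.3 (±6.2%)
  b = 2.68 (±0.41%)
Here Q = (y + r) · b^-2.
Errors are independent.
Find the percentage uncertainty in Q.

1.50%

Let u = y + r = 487. δu = √(δy² + δr²) = √(15.2 + 22.4) = 6.13, so δu/u = 0.0126.
Q is then a monomial in u, b:
δQ/Q = √((δu/u)² + (-2·δb/b)²) = √(0.000158 + 6.72e-05) = 0.0150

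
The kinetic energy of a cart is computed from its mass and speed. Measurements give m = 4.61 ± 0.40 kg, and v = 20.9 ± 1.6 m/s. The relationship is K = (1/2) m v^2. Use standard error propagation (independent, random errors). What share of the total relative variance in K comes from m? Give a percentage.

(δK/K)² = (1·δm/m)² + (2·δv/v)²
  m term: (1×0.0868)² = 0.00753
  v term: (2×0.0766)² = 0.0234
Total = 0.0310. Share from m = 0.00753/0.0310 = 0.243.

24.3%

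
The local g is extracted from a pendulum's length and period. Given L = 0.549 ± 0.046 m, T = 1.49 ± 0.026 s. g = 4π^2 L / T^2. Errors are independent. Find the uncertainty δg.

Relative error in a monomial: (δg/g)² = Σ (nᵢ · δxᵢ/xᵢ)².
  (1·δL/L)² = (1×0.0838)² = 0.00702;  (-2·δT/T)² = (-2×0.0174)² = 0.00122
δg/g = √(0.00824) = 0.0908
g = 9.76 m/s^2, so δg = 0.0908 × 9.76 = 0.886 m/s^2.

0.886 m/s^2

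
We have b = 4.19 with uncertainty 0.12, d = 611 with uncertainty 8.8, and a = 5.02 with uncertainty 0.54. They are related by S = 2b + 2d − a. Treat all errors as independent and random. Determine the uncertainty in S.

S is a linear combination, so absolute uncertainties add in quadrature:
  (2·δb)² = 0.0576;  (2·δd)² = 310;  (δa)² = 0.292
δS = √(310) = 17.6

17.6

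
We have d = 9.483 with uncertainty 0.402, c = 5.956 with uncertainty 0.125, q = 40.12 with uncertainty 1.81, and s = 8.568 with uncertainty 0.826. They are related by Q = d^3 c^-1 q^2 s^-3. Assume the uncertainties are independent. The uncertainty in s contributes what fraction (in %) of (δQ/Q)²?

77.2%

(δQ/Q)² = (3·δd/d)² + (-1·δc/c)² + (2·δq/q)² + (-3·δs/s)²
  d term: (3×0.0424)² = 0.0162
  c term: (-1×0.0210)² = 0.000440
  q term: (2×0.0451)² = 0.00814
  s term: (-3×0.0964)² = 0.0836
Total = 0.108. Share from s = 0.0836/0.108 = 0.772.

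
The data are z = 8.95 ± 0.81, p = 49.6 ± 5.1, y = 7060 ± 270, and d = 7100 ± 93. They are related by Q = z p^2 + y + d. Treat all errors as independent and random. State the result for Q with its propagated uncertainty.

Let w = z·p^2 = 22000. δw/w = √((1·δz/z)² + (2·δp/p)²) = √(0.00819 + 0.0423) = 0.225, so δw = 4950.
Q = w + y + d: δQ = √(δw² + δy² + δd²) = √(2.45e+07 + 72900 + 8650) = 4960
Q = 36200.

36200 ± 4960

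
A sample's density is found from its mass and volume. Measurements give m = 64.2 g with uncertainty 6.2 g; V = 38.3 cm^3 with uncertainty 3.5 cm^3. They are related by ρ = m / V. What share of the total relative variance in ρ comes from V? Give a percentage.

47.2%

(δρ/ρ)² = (1·δm/m)² + (-1·δV/V)²
  m term: (1×0.0966)² = 0.00933
  V term: (-1×0.0914)² = 0.00835
Total = 0.0177. Share from V = 0.00835/0.0177 = 0.472.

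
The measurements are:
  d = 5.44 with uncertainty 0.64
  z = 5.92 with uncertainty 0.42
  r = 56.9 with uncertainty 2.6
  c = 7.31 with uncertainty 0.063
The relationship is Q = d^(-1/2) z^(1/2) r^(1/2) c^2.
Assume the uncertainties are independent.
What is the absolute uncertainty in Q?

Products/powers → add relative errors in quadrature, weighted by exponent:
  (−½·δd/d)² = (-0.5×0.118)² = 0.00346;  (½·δz/z)² = (0.5×0.0709)² = 0.00126;  (½·δr/r)² = (0.5×0.0457)² = 0.000522;  (2·δc/c)² = (2×0.00862)² = 0.000297
δQ/Q = √(0.00554) = 0.0744
Q = 420, so δQ = 0.0744 × 420 = 31.3.

31.3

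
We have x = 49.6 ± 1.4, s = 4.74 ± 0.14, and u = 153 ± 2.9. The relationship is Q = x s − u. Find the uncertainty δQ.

Let p = x·s = 235. δp/p = √((1·δx/x)² + (1·δs/s)²) = √(0.000797 + 0.000872) = 0.0409, so δp = 9.60.
Q = p − u: δQ = √(δp² + δu²) = √(92.3 + 8.41) = 10.0

10.0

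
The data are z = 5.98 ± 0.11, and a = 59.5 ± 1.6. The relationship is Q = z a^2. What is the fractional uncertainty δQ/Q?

0.0568

Products/powers → add relative errors in quadrature, weighted by exponent:
  (1·δz/z)² = (1×0.0184)² = 0.000338;  (2·δa/a)² = (2×0.0269)² = 0.00289
δQ/Q = √(0.00323) = 0.0568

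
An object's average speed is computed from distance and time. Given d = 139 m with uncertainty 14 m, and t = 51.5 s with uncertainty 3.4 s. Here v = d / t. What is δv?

0.325 m/s

v is a product of powers, so relative uncertainties combine in quadrature:
  (1·δd/d)² = (1×0.101)² = 0.0101;  (-1·δt/t)² = (-1×0.0660)² = 0.00436
δv/v = √(0.0145) = 0.120
v = 2.70 m/s, so δv = 0.120 × 2.70 = 0.325 m/s.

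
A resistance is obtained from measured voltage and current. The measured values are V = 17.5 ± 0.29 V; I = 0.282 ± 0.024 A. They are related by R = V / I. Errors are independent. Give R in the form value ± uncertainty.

62.1 ± 5.38 Ω

R is a product of powers, so relative uncertainties combine in quadrature:
  (1·δV/V)² = (1×0.0166)² = 0.000275;  (-1·δI/I)² = (-1×0.0851)² = 0.00724
δR/R = √(0.00752) = 0.0867
R = 62.1 Ω, so δR = 0.0867 × 62.1 = 5.38 Ω.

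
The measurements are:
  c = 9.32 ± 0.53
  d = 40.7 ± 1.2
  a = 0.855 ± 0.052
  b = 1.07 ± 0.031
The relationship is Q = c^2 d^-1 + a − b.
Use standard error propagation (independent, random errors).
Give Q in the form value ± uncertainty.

Let p = c^2·d^-1 = 2.13. δp/p = √((2·δc/c)² + (-1·δd/d)²) = √(0.0129 + 0.000869) = 0.117, so δp = 0.251.
Q = p + a − b: δQ = √(δp² + δa² + δb²) = √(0.0629 + 0.00270 + 0.000961) = 0.258
Q = 1.92.

1.92 ± 0.258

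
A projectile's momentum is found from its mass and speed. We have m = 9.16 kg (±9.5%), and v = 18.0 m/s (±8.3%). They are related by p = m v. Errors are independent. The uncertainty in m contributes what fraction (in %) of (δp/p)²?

56.7%

(δp/p)² = (1·δm/m)² + (1·δv/v)²
  m term: (1×0.0950)² = 0.00903
  v term: (1×0.0830)² = 0.00689
Total = 0.0159. Share from m = 0.00903/0.0159 = 0.567.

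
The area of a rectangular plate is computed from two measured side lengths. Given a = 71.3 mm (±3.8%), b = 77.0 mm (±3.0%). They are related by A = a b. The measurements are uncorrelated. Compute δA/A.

Since A is a product/quotient, work with relative uncertainties:
  (1·δa/a)² = (1×0.0380)² = 0.00144;  (1·δb/b)² = (1×0.0300)² = 0.000900
δA/A = √(0.00234) = 0.0484

0.0484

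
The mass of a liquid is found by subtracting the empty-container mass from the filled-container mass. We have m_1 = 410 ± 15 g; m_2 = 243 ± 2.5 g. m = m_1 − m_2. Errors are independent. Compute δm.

Absolute uncertainties add in quadrature for a linear combination:
  (δm_1)² = 225;  (δm_2)² = 6.25
δm = √(231) = 15.2 g

15.2 g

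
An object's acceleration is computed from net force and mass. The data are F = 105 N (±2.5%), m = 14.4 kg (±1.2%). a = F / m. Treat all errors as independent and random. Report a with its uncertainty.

Relative error in a monomial: (δa/a)² = Σ (nᵢ · δxᵢ/xᵢ)².
  (1·δF/F)² = (1×0.0250)² = 0.000625;  (-1·δm/m)² = (-1×0.0120)² = 0.000144
δa/a = √(0.000769) = 0.0277
a = 7.29 m/s^2, so δa = 0.0277 × 7.29 = 0.202 m/s^2.

7.29 ± 0.202 m/s^2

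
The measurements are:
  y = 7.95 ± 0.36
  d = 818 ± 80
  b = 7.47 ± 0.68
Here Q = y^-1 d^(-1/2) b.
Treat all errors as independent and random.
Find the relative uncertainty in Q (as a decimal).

0.113

Each factor contributes (exponent × relative error)² to (δQ/Q)²:
  (-1·δy/y)² = (-1×0.0453)² = 0.00205;  (−½·δd/d)² = (-0.5×0.0978)² = 0.00239;  (1·δb/b)² = (1×0.0910)² = 0.00829
δQ/Q = √(0.0127) = 0.113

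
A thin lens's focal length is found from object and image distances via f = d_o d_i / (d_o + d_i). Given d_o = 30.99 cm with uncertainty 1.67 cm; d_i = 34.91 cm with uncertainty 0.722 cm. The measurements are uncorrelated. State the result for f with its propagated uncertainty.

∂f/∂d_o = (d_i/(d_o+d_i))² = 0.281;  ∂f/∂d_i = (d_o/(d_o+d_i))² = 0.221
δf = √((∂f/∂d_o · δd_o)² + (∂f/∂d_i · δd_i)²) = √(0.220 + 0.0255) = 0.495 cm
f = 16.42 cm.

16.42 ± 0.495 cm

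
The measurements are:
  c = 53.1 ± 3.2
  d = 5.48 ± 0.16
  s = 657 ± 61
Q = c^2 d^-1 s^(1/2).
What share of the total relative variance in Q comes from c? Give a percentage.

(δQ/Q)² = (2·δc/c)² + (-1·δd/d)² + (½·δs/s)²
  c term: (2×0.0603)² = 0.0145
  d term: (-1×0.0292)² = 0.000852
  s term: (0.5×0.0928)² = 0.00216
Total = 0.0175. Share from c = 0.0145/0.0175 = 0.828.

82.8%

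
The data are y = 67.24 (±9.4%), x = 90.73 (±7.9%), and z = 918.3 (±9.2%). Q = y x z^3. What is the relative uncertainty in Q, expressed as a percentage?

Relative error in a monomial: (δQ/Q)² = Σ (nᵢ · δxᵢ/xᵢ)².
  (1·δy/y)² = (1×0.0940)² = 0.00884;  (1·δx/x)² = (1×0.0790)² = 0.00624;  (3·δz/z)² = (3×0.0920)² = 0.0762
δQ/Q = √(0.0913) = 0.302

30.2%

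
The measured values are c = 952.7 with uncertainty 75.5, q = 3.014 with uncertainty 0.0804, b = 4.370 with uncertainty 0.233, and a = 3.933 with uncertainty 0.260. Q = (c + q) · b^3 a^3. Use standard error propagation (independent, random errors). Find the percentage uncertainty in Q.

26.7%

Let u = c + q = 955.7. δu = √(δc² + δq²) = √(5700 + 0.00646) = 75.5, so δu/u = 0.0790.
Q is then a monomial in u, b, a:
δQ/Q = √((δu/u)² + (3·δb/b)² + (3·δa/a)²) = √(0.00624 + 0.0256 + 0.0393) = 0.267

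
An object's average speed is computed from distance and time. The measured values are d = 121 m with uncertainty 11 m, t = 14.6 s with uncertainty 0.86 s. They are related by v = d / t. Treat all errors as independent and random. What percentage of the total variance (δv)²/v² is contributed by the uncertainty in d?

70.4%

(δv/v)² = (1·δd/d)² + (-1·δt/t)²
  d term: (1×0.0909)² = 0.00826
  t term: (-1×0.0589)² = 0.00347
Total = 0.0117. Share from d = 0.00826/0.0117 = 0.704.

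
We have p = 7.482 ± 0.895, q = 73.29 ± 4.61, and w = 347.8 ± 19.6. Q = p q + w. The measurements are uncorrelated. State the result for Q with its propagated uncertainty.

896.2 ± 76.7

Let h = p·q = 548.4. δh/h = √((1·δp/p)² + (1·δq/q)²) = √(0.0143 + 0.00396) = 0.135, so δh = 74.1.
Q = h + w: δQ = √(δh² + δw²) = √(5490 + 384) = 76.7
Q = 896.2.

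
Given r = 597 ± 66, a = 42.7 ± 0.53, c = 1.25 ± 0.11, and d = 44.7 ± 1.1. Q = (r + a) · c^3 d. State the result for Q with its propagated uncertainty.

55800 ± 15900

Let u = r + a = 640. δu = √(δr² + δa²) = √(4360 + 0.281) = 66.0, so δu/u = 0.103.
Q is then a monomial in u, c, d:
δQ/Q = √((δu/u)² + (3·δc/c)² + (1·δd/d)²) = √(0.0106 + 0.0697 + 0.000606) = 0.285
Q = 55800, so δQ = 0.285 × 55800 = 15900.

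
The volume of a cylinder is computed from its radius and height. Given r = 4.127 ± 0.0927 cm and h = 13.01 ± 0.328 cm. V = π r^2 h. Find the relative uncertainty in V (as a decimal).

0.0515

For a monomial V ∝ r^2, h, fractional errors add in quadrature:
  (2·δr/r)² = (2×0.0225)² = 0.00202;  (1·δh/h)² = (1×0.0252)² = 0.000636
δV/V = √(0.00265) = 0.0515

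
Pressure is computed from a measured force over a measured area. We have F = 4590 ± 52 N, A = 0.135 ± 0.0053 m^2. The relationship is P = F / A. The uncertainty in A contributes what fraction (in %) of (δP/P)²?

92.3%

(δP/P)² = (1·δF/F)² + (-1·δA/A)²
  F term: (1×0.0113)² = 0.000128
  A term: (-1×0.0393)² = 0.00154
Total = 0.00167. Share from A = 0.00154/0.00167 = 0.923.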